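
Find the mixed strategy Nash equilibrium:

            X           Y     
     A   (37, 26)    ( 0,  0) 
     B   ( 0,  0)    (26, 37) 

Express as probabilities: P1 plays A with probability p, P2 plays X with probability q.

p = 0.5873, q = 0.4127

Work:
Find probabilities that make opponent indifferent:
P2 chooses q to make P1 indifferent between A and B
P1 chooses p to make P2 indifferent between X and Y
Mixed NE: P1 plays (A: 0.5873, B: 0.4127), P2 plays (X: 0.4127, Y: 0.5873)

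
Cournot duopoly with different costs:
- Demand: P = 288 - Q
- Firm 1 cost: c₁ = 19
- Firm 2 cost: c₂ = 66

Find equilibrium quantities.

q₁* = 105.33, q₂* = 58.33

Work:
Reaction: q₁ = (288 - 19 - q₂)/2
Reaction: q₂ = (288 - 66 - q₁)/2
Solve simultaneously:
q₁* = (288 - 2×19 + 66)/3 = 105.33
q₂* = (288 - 2×66 + 19)/3 = 58.33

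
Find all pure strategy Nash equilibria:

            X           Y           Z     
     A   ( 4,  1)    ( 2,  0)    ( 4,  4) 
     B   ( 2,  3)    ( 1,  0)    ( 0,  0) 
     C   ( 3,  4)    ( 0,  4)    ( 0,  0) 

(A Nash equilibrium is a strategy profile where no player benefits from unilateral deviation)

Nash equilibrium: (A, Z)

Work:
Best responses:
  P1 vs X: payoffs [4, 2, 3] → best response A (payoff 4)
  P1 vs Y: payoffs [2, 1, 0] → best response A (payoff 2)
  P1 vs Z: payoffs [4, 0, 0] → best response A (payoff 4)
  P2 vs A: payoffs [1, 0, 4] → best response Z (payoff 4)
  P2 vs B: payoffs [3, 0, 0] → best response X (payoff 3)
  P2 vs C: payoffs [4, 4, 0] → best response X/Y (payoff 4)
Mutual best responses: (A,Z) → Nash equilibria.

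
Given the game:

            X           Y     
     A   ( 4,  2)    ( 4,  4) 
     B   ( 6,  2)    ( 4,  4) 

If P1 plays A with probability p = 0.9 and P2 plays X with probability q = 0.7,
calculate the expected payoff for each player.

E[P1] = 4.14, E[P2] = 2.6

Work:
E[P1] = p·q·π₁(A,X) + p·(1-q)·π₁(A,Y) + (1-p)·q·π₁(B,X) + (1-p)·(1-q)·π₁(B,Y)
= 0.9·0.7·4 + 0.9·0.3·4 + 0.1·0.7·6 + 0.1·0.3·4
= 4.14

E[P2] = 2.6 (similar calculation)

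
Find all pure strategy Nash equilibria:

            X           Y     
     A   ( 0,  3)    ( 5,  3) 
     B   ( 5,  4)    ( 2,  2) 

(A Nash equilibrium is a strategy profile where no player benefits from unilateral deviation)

Nash equilibrium: (A, Y), (B, X)

Work:
Best responses:
  P1 vs X: payoffs [0, 5] → best response B (payoff 5)
  P1 vs Y: payoffs [5, 2] → best response A (payoff 5)
  P2 vs A: payoffs [3, 3] → best response X/Y (payoff 3)
  P2 vs B: payoffs [4, 2] → best response X (payoff 4)
Mutual best responses: (A,Y), (B,X) → Nash equilibria.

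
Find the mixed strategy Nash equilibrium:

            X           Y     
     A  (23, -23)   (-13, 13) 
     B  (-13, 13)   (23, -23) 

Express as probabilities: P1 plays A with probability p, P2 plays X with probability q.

p = 0.5, q = 0.5

Work:
Find probabilities that make opponent indifferent:
P2 chooses q to make P1 indifferent between A and B
P1 chooses p to make P2 indifferent between X and Y
Mixed NE: P1 plays (A: 0.5, B: 0.5), P2 plays (X: 0.5, Y: 0.5)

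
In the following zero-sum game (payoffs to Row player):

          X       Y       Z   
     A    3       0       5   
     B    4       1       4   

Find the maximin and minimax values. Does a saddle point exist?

Maximin = 1, Minimax = 1, Saddle: True

Work:
Row minimums: [0, 1] → maximin = 1
Column maximums: [4, 1, 5] → minimax = 1
Saddle point exists! Game value = 1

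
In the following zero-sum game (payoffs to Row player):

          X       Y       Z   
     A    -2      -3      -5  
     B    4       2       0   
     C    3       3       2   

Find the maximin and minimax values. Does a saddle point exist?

Maximin = 2, Minimax = 2, Saddle: True

Work:
Row minimums: [-5, 0, 2] → maximin = 2
Column maximums: [4, 3, 2] → minimax = 2
Saddle point exists! Game value = 2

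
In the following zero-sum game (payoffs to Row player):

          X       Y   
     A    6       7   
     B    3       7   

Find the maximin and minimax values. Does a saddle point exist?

Maximin = 6, Minimax = 6, Saddle: True

Work:
Row minimums: [6, 3] → maximin = 6
Column maximums: [6, 7] → minimax = 6
Saddle point exists! Game value = 6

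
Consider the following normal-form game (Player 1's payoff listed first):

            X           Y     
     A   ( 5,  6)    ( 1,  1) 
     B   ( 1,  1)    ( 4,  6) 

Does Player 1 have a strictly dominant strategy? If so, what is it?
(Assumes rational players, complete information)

No strictly dominant strategy exists for Player 1

Work:
A strategy strictly dominates another if it gives a strictly higher payoff against every opponent action. Compare each pair of P1's strategies column-by-column:
  A vs B: [5 vs 1, 1 vs 4] → A does not strictly dominate B (column Y: 1 ≤ 4)
  B vs A: [1 vs 5, 4 vs 1] → B does not strictly dominate A (column X: 1 ≤ 5)
No single strategy strictly dominates all others → no strictly dominant strategy.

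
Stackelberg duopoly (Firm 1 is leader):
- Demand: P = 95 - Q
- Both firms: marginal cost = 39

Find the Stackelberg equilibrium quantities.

q₁* (leader) = 28.0, q₂* (follower) = 14.0

Work:
Follower's reaction: q₂ = (a - c - q₁)/2
Leader substitutes: π₁ = q₁·(a - q₁ - (a-c-q₁)/2 - c)
FOC: q₁* = (95 - 39)/2 = 28.00
Then: q₂* = (95 - 39 - 28.0)/2 = 14.00
Leader has first-mover advantage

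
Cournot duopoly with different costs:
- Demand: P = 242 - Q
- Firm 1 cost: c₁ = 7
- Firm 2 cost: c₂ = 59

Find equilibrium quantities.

q₁* = 95.67, q₂* = 43.67

Work:
Reaction: q₁ = (242 - 7 - q₂)/2
Reaction: q₂ = (242 - 59 - q₁)/2
Solve simultaneously:
q₁* = (242 - 2×7 + 59)/3 = 95.67
q₂* = (242 - 2×59 + 7)/3 = 43.67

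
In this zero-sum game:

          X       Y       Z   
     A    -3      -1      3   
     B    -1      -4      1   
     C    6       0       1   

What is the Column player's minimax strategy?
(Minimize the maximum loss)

Column should play Y, value = 0

Work:
Column player minimizes Row's maximum payoff:
Column X: max payoff to Row = 6
Column Y: max payoff to Row = 0
Column Z: max payoff to Row = 3
Minimum is 0, achieved by column Y.
Minimax strategy: Y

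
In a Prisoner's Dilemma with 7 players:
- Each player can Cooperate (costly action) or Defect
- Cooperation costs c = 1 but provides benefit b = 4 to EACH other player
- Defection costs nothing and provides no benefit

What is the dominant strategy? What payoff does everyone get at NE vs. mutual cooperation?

Dominant: Defect; NE payoff = 0; Coop payoff = 23

Work:
Defect dominates (saves cost c = 1, benefit to others is external)
NE: All defect → everyone gets 0
If all cooperate: each receives (6)×4 - 1 = 23
Social dilemma: 23 > 0 but NE gives 0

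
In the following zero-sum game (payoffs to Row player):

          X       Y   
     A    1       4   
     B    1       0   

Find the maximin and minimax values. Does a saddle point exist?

Maximin = 1, Minimax = 1, Saddle: True

Work:
Row minimums: [1, 0] → maximin = 1
Column maximums: [1, 4] → minimax = 1
Saddle point exists! Game value = 1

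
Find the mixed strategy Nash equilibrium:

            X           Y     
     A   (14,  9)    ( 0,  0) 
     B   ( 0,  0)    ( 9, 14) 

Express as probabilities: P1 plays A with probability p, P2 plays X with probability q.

p = 0.6087, q = 0.3913

Work:
Find probabilities that make opponent indifferent:
P2 chooses q to make P1 indifferent between A and B
P1 chooses p to make P2 indifferent between X and Y
Mixed NE: P1 plays (A: 0.6087, B: 0.3913), P2 plays (X: 0.3913, Y: 0.6087)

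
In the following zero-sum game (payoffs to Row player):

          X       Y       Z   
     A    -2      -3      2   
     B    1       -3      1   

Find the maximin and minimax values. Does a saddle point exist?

Maximin = -3, Minimax = -3, Saddle: True

Work:
Row minimums: [-3, -3] → maximin = -3
Column maximums: [1, -3, 2] → minimax = -3
Saddle point exists! Game value = -3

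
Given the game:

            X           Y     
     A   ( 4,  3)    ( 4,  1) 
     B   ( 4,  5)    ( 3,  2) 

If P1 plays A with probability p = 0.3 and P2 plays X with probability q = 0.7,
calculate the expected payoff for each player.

E[P1] = 3.79, E[P2] = 3.59

Work:
E[P1] = p·q·π₁(A,X) + p·(1-q)·π₁(A,Y) + (1-p)·q·π₁(B,X) + (1-p)·(1-q)·π₁(B,Y)
= 0.3·0.7·4 + 0.3·0.3·4 + 0.7·0.7·4 + 0.7·0.3·3
= 3.79

E[P2] = 3.59 (similar calculation)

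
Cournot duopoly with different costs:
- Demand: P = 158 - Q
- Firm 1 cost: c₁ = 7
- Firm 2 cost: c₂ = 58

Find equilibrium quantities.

q₁* = 67.33, q₂* = 16.33

Work:
Reaction: q₁ = (158 - 7 - q₂)/2
Reaction: q₂ = (158 - 58 - q₁)/2
Solve simultaneously:
q₁* = (158 - 2×7 + 58)/3 = 67.33
q₂* = (158 - 2×58 + 7)/3 = 16.33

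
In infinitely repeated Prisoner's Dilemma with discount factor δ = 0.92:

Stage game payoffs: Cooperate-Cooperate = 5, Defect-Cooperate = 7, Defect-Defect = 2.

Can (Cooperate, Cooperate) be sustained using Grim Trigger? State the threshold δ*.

δ* = 0.4; since δ = 0.92 ≥ 0.4, cooperation can be sustained

Work:
For Grim Trigger:
Cooperate forever: 5/(1-δ)
Defect then punished: 7 + 2·δ/(1-δ)
Need: 5/(1-δ) ≥ 7 + 2·δ/(1-δ)
Solving: δ ≥ (T-R)/(T-P) = (7-5)/(7-2) = 0.4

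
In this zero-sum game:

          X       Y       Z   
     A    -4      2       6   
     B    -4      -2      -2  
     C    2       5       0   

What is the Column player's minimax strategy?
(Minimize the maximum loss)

Column should play X, value = 2

Work:
Column player minimizes Row's maximum payoff:
Column X: max payoff to Row = 2
Column Y: max payoff to Row = 5
Column Z: max payoff to Row = 6
Minimum is 2, achieved by column X.
Minimax strategy: X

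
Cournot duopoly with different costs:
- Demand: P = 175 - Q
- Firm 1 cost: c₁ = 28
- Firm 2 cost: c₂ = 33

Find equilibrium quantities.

q₁* = 50.67, q₂* = 45.67

Work:
Reaction: q₁ = (175 - 28 - q₂)/2
Reaction: q₂ = (175 - 33 - q₁)/2
Solve simultaneously:
q₁* = (175 - 2×28 + 33)/3 = 50.67
q₂* = (175 - 2×33 + 28)/3 = 45.67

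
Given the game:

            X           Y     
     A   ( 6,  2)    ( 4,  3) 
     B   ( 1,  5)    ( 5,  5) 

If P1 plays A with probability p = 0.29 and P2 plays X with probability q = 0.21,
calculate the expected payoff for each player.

E[P1] = 4.2354, E[P2] = 4.3591

Work:
E[P1] = p·q·π₁(A,X) + p·(1-q)·π₁(A,Y) + (1-p)·q·π₁(B,X) + (1-p)·(1-q)·π₁(B,Y)
= 0.29·0.21·6 + 0.29·0.79·4 + 0.71·0.21·1 + 0.71·0.79·5
= 4.2354

E[P2] = 4.3591 (similar calculation)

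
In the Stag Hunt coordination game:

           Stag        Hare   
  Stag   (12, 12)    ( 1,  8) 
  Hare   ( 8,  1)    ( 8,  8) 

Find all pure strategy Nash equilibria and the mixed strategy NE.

Pure NE: (Stag, Stag) and (Hare, Hare); Mixed NE: p = 0.6364, q = 0.6364

Work:
Check pure NE:
(Stag, Stag): (12, 12) - no unilateral deviation beneficial
(Hare, Hare): (8, 8) - no unilateral deviation beneficial
Mixed NE: P1 plays Stag with p = 0.6364, P2 plays Stag with q = 0.6364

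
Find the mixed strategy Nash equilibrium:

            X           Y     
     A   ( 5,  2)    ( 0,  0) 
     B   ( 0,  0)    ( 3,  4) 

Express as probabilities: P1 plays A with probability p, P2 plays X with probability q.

p = 0.6667, q = 0.375

Work:
Find probabilities that make opponent indifferent:
P2 chooses q to make P1 indifferent between A and B
P1 chooses p to make P2 indifferent between X and Y
Mixed NE: P1 plays (A: 0.6667, B: 0.3333), P2 plays (X: 0.375, Y: 0.625)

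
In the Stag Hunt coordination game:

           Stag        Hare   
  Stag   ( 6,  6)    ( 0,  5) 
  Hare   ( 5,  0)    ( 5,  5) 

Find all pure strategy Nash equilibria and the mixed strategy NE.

Pure NE: (Stag, Stag) and (Hare, Hare); Mixed NE: p = 0.8333, q = 0.8333

Work:
Check pure NE:
(Stag, Stag): (6, 6) - no unilateral deviation beneficial
(Hare, Hare): (5, 5) - no unilateral deviation beneficial
Mixed NE: P1 plays Stag with p = 0.8333, P2 plays Stag with q = 0.8333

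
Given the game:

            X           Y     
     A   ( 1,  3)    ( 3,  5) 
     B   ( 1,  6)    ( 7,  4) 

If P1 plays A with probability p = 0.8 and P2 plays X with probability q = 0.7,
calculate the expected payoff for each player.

E[P1] = 1.84, E[P2] = 3.96

Work:
E[P1] = p·q·π₁(A,X) + p·(1-q)·π₁(A,Y) + (1-p)·q·π₁(B,X) + (1-p)·(1-q)·π₁(B,Y)
= 0.8·0.7·1 + 0.8·0.3·3 + 0.2·0.7·1 + 0.2·0.3·7
= 1.84

E[P2] = 3.96 (similar calculation)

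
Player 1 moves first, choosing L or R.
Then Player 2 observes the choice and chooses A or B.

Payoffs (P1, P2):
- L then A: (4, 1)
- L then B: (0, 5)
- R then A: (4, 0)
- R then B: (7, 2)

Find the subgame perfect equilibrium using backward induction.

P1 plays R, P2 plays B after L and B after R; Payoff (7, 2)

Work:
Backward induction:
After L: P2 chooses B → P1 gets 0
After R: P2 chooses B → P1 gets 7
P1 chooses R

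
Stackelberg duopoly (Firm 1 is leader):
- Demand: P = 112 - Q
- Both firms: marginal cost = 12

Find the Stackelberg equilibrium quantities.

q₁* (leader) = 50.0, q₂* (follower) = 25.0

Work:
Follower's reaction: q₂ = (a - c - q₁)/2
Leader substitutes: π₁ = q₁·(a - q₁ - (a-c-q₁)/2 - c)
FOC: q₁* = (112 - 12)/2 = 50.00
Then: q₂* = (112 - 12 - 50.0)/2 = 25.00
Leader has first-mover advantage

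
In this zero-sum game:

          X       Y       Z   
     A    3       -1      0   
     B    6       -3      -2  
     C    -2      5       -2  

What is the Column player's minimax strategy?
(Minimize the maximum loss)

Column should play Z, value = 0

Work:
Column player minimizes Row's maximum payoff:
Column X: max payoff to Row = 6
Column Y: max payoff to Row = 5
Column Z: max payoff to Row = 0
Minimum is 0, achieved by column Z.
Minimax strategy: Z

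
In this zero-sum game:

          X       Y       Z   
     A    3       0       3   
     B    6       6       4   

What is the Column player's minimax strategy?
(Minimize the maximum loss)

Column should play Z, value = 4

Work:
Column player minimizes Row's maximum payoff:
Column X: max payoff to Row = 6
Column Y: max payoff to Row = 6
Column Z: max payoff to Row = 4
Minimum is 4, achieved by column Z.
Minimax strategy: Z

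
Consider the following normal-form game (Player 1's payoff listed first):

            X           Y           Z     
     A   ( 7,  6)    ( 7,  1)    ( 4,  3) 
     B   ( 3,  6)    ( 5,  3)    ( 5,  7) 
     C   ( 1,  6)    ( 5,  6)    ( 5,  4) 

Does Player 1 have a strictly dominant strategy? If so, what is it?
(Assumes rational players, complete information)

No strictly dominant strategy exists for Player 1

Work:
A strategy strictly dominates another if it gives a strictly higher payoff against every opponent action. Compare each pair of P1's strategies column-by-column:
  A vs B: [7 vs 3, 7 vs 5, 4 vs 5] → A does not strictly dominate B (column Z: 4 ≤ 5)
  A vs C: [7 vs 1, 7 vs 5, 4 vs 5] → A does not strictly dominate C (column Z: 4 ≤ 5)
  B vs A: [3 vs 7, 5 vs 7, 5 vs 4] → B does not strictly dominate A (column X: 3 ≤ 7)
  B vs C: [3 vs 1, 5 vs 5, 5 vs 5] → B does not strictly dominate C (column Y: 5 ≤ 5)
  C vs A: [1 vs 7, 5 vs 7, 5 vs 4] → C does not strictly dominate A (column X: 1 ≤ 7)
  C vs B: [1 vs 3, 5 vs 5, 5 vs 5] → C does not strictly dominate B (column X: 1 ≤ 3)
No single strategy strictly dominates all others → no strictly dominant strategy.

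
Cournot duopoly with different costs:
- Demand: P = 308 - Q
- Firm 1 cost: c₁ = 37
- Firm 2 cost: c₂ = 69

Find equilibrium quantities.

q₁* = 101.0, q₂* = 69.0

Work:
Reaction: q₁ = (308 - 37 - q₂)/2
Reaction: q₂ = (308 - 69 - q₁)/2
Solve simultaneously:
q₁* = (308 - 2×37 + 69)/3 = 101.0
q₂* = (308 - 2×69 + 37)/3 = 69.0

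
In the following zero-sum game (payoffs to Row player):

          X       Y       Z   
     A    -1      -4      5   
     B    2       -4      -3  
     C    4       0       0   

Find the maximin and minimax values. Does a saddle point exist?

Maximin = 0, Minimax = 0, Saddle: True

Work:
Row minimums: [-4, -4, 0] → maximin = 0
Column maximums: [4, 0, 5] → minimax = 0
Saddle point exists! Game value = 0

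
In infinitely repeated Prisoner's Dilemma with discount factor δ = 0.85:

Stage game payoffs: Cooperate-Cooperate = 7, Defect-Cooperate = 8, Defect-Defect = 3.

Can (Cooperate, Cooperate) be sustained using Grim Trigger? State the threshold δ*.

δ* = 0.2; since δ = 0.85 ≥ 0.2, cooperation can be sustained

Work:
For Grim Trigger:
Cooperate forever: 7/(1-δ)
Defect then punished: 8 + 3·δ/(1-δ)
Need: 7/(1-δ) ≥ 8 + 3·δ/(1-δ)
Solving: δ ≥ (T-R)/(T-P) = (8-7)/(8-3) = 0.2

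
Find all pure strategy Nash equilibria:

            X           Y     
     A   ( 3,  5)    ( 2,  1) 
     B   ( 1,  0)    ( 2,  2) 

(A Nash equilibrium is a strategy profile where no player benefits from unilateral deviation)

Nash equilibrium: (A, X), (B, Y)

Work:
Best responses:
  P1 vs X: payoffs [3, 1] → best response A (payoff 3)
  P1 vs Y: payoffs [2, 2] → best response A/B (payoff 2)
  P2 vs A: payoffs [5, 1] → best response X (payoff 5)
  P2 vs B: payoffs [0, 2] → best response Y (payoff 2)
Mutual best responses: (A,X), (B,Y) → Nash equilibria.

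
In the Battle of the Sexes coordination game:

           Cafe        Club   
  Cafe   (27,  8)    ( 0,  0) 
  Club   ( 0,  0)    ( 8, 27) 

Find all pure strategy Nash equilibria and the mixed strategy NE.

Pure NE: (Cafe, Cafe) and (Club, Club); Mixed NE: p = 0.7714, q = 0.2286

Work:
Check pure NE:
(Cafe, Cafe): (27, 8) - no unilateral deviation beneficial
(Club, Club): (8, 27) - no unilateral deviation beneficial
Mixed NE: P1 plays Cafe with p = 0.7714, P2 plays Cafe with q = 0.2286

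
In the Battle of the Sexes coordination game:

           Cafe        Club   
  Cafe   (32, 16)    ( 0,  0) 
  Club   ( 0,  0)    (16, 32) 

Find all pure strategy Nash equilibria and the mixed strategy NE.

Pure NE: (Cafe, Cafe) and (Club, Club); Mixed NE: p = 0.6667, q = 0.3333

Work:
Check pure NE:
(Cafe, Cafe): (32, 16) - no unilateral deviation beneficial
(Club, Club): (16, 32) - no unilateral deviation beneficial
Mixed NE: P1 plays Cafe with p = 0.6667, P2 plays Cafe with q = 0.3333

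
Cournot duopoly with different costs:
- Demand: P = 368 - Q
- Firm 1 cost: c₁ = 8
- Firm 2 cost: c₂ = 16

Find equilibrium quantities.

q₁* = 122.67, q₂* = 114.67

Work:
Reaction: q₁ = (368 - 8 - q₂)/2
Reaction: q₂ = (368 - 16 - q₁)/2
Solve simultaneously:
q₁* = (368 - 2×8 + 16)/3 = 122.67
q₂* = (368 - 2×16 + 8)/3 = 114.67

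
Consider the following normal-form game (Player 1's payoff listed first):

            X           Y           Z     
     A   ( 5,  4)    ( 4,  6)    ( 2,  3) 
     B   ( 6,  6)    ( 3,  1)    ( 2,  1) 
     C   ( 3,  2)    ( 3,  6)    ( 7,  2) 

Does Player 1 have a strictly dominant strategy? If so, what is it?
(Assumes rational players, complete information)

No strictly dominant strategy exists for Player 1

Work:
A strategy strictly dominates another if it gives a strictly higher payoff against every opponent action. Compare each pair of P1's strategies column-by-column:
  A vs B: [5 vs 6, 4 vs 3, 2 vs 2] → A does not strictly dominate B (column X: 5 ≤ 6)
  A vs C: [5 vs 3, 4 vs 3, 2 vs 7] → A does not strictly dominate C (column Z: 2 ≤ 7)
  B vs A: [6 vs 5, 3 vs 4, 2 vs 2] → B does not strictly dominate A (column Y: 3 ≤ 4)
  B vs C: [6 vs 3, 3 vs 3, 2 vs 7] → B does not strictly dominate C (column Y: 3 ≤ 3)
  C vs A: [3 vs 5, 3 vs 4, 7 vs 2] → C does not strictly dominate A (column X: 3 ≤ 5)
  C vs B: [3 vs 6, 3 vs 3, 7 vs 2] → C does not strictly dominate B (column X: 3 ≤ 6)
No single strategy strictly dominates all others → no strictly dominant strategy.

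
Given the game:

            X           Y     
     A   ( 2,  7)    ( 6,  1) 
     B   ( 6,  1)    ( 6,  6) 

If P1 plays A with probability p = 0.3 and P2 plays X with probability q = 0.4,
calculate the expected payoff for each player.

E[P1] = 5.52, E[P2] = 3.82

Work:
E[P1] = p·q·π₁(A,X) + p·(1-q)·π₁(A,Y) + (1-p)·q·π₁(B,X) + (1-p)·(1-q)·π₁(B,Y)
= 0.3·0.4·2 + 0.3·0.6·6 + 0.7·0.4·6 + 0.7·0.6·6
= 5.52

E[P2] = 3.82 (similar calculation)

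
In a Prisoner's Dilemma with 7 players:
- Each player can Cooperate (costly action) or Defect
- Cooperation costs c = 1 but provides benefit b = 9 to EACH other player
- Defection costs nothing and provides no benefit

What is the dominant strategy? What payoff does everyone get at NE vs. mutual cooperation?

Dominant: Defect; NE payoff = 0; Coop payoff = 53

Work:
Defect dominates (saves cost c = 1, benefit to others is external)
NE: All defect → everyone gets 0
If all cooperate: each receives (6)×9 - 1 = 53
Social dilemma: 53 > 0 but NE gives 0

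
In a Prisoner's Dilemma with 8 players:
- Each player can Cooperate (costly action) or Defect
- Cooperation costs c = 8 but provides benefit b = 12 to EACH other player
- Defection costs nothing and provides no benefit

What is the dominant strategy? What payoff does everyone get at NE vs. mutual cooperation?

Dominant: Defect; NE payoff = 0; Coop payoff = 76

Work:
Defect dominates (saves cost c = 8, benefit to others is external)
NE: All defect → everyone gets 0
If all cooperate: each receives (7)×12 - 8 = 76
Social dilemma: 76 > 0 but NE gives 0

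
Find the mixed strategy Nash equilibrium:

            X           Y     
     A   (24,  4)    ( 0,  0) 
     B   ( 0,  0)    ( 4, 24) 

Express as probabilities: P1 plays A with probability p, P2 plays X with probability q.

p = 0.8571, q = 0.1429

Work:
Find probabilities that make opponent indifferent:
P2 chooses q to make P1 indifferent between A and B
P1 chooses p to make P2 indifferent between X and Y
Mixed NE: P1 plays (A: 0.8571, B: 0.1429), P2 plays (X: 0.1429, Y: 0.8571)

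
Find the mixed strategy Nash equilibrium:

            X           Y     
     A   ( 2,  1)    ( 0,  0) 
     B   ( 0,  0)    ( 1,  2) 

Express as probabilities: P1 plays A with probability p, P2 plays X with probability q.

p = 0.6667, q = 0.3333

Work:
Find probabilities that make opponent indifferent:
P2 chooses q to make P1 indifferent between A and B
P1 chooses p to make P2 indifferent between X and Y
Mixed NE: P1 plays (A: 0.6667, B: 0.3333), P2 plays (X: 0.3333, Y: 0.6667)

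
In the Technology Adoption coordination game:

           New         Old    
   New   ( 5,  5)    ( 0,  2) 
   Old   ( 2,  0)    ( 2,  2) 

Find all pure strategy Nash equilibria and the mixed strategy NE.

Pure NE: (New, New) and (Old, Old); Mixed NE: p = 0.4, q = 0.4

Work:
Check pure NE:
(New, New): (5, 5) - no unilateral deviation beneficial
(Old, Old): (2, 2) - no unilateral deviation beneficial
Mixed NE: P1 plays New with p = 0.4, P2 plays New with q = 0.4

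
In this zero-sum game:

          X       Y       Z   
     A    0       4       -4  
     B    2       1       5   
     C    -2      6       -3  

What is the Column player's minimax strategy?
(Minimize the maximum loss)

Column should play X, value = 2

Work:
Column player minimizes Row's maximum payoff:
Column X: max payoff to Row = 2
Column Y: max payoff to Row = 6
Column Z: max payoff to Row = 5
Minimum is 2, achieved by column X.
Minimax strategy: X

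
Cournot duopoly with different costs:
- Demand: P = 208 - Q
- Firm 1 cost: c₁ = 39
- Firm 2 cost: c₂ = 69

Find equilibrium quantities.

q₁* = 66.33, q₂* = 36.33

Work:
Reaction: q₁ = (208 - 39 - q₂)/2
Reaction: q₂ = (208 - 69 - q₁)/2
Solve simultaneously:
q₁* = (208 - 2×39 + 69)/3 = 66.33
q₂* = (208 - 2×69 + 39)/3 = 36.33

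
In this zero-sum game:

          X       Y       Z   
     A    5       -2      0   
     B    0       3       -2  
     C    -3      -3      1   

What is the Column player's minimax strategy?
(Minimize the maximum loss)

Column should play Z, value = 1

Work:
Column player minimizes Row's maximum payoff:
Column X: max payoff to Row = 5
Column Y: max payoff to Row = 3
Column Z: max payoff to Row = 1
Minimum is 1, achieved by column Z.
Minimax strategy: Z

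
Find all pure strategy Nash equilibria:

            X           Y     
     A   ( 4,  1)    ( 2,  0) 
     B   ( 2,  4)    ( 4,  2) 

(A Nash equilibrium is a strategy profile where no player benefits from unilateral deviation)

Nash equilibrium: (A, X)

Work:
Best responses:
  P1 vs X: payoffs [4, 2] → best response A (payoff 4)
  P1 vs Y: payoffs [2, 4] → best response B (payoff 4)
  P2 vs A: payoffs [1, 0] → best response X (payoff 1)
  P2 vs B: payoffs [4, 2] → best response X (payoff 4)
Mutual best responses: (A,X) → Nash equilibria.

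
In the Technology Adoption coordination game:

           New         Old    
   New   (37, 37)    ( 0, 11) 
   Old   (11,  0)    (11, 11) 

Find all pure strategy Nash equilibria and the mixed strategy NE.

Pure NE: (New, New) and (Old, Old); Mixed NE: p = 0.2973, q = 0.2973

Work:
Check pure NE:
(New, New): (37, 37) - no unilateral deviation beneficial
(Old, Old): (11, 11) - no unilateral deviation beneficial
Mixed NE: P1 plays New with p = 0.2973, P2 plays New with q = 0.2973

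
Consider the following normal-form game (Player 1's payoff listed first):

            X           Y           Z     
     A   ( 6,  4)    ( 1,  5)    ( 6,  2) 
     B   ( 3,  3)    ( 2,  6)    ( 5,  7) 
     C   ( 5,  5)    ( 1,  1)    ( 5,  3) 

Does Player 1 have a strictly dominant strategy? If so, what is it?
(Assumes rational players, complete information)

No strictly dominant strategy exists for Player 1

Work:
A strategy strictly dominates another if it gives a strictly higher payoff against every opponent action. Compare each pair of P1's strategies column-by-column:
  A vs B: [6 vs 3, 1 vs 2, 6 vs 5] → A does not strictly dominate B (column Y: 1 ≤ 2)
  A vs C: [6 vs 5, 1 vs 1, 6 vs 5] → A does not strictly dominate C (column Y: 1 ≤ 1)
  B vs A: [3 vs 6, 2 vs 1, 5 vs 6] → B does not strictly dominate A (column X: 3 ≤ 6)
  B vs C: [3 vs 5, 2 vs 1, 5 vs 5] → B does not strictly dominate C (column X: 3 ≤ 5)
  C vs A: [5 vs 6, 1 vs 1, 5 vs 6] → C does not strictly dominate A (column X: 5 ≤ 6)
  C vs B: [5 vs 3, 1 vs 2, 5 vs 5] → C does not strictly dominate B (column Y: 1 ≤ 2)
No single strategy strictly dominates all others → no strictly dominant strategy.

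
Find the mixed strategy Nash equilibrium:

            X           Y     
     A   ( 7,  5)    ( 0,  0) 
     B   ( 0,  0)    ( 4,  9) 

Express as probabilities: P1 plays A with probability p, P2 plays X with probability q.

p = 0.6429, q = 0.3636

Work:
Find probabilities that make opponent indifferent:
P2 chooses q to make P1 indifferent between A and B
P1 chooses p to make P2 indifferent between X and Y
Mixed NE: P1 plays (A: 0.6429, B: 0.3571), P2 plays (X: 0.3636, Y: 0.6364)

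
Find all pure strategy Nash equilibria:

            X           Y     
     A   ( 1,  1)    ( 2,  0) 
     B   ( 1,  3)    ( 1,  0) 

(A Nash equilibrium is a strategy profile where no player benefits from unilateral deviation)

Nash equilibrium: (A, X), (B, X)

Work:
Best responses:
  P1 vs X: payoffs [1, 1] → best response A/B (payoff 1)
  P1 vs Y: payoffs [2, 1] → best response A (payoff 2)
  P2 vs A: payoffs [1, 0] → best response X (payoff 1)
  P2 vs B: payoffs [3, 0] → best response X (payoff 3)
Mutual best responses: (A,X), (B,X) → Nash equilibria.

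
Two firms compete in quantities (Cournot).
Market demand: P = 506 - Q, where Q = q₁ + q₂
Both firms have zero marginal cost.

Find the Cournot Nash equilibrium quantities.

q₁* = q₂* = 168.67; P* = 168.67

Work:
Profit: π_i = P·q_i = (a - q_i - q_j)·q_i
FOC: ∂π_i/∂q_i = a - 2q_i - q_j = 0
Reaction function: q_i = (506 - q_j)/2
Symmetry: q* = 506/3 = 168.67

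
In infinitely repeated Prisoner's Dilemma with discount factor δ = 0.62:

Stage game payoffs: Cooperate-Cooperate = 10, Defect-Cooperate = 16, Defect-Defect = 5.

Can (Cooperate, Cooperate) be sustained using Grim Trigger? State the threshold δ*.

δ* = 0.5455; since δ = 0.62 ≥ 0.5455, cooperation can be sustained

Work:
For Grim Trigger:
Cooperate forever: 10/(1-δ)
Defect then punished: 16 + 5·δ/(1-δ)
Need: 10/(1-δ) ≥ 16 + 5·δ/(1-δ)
Solving: δ ≥ (T-R)/(T-P) = (16-10)/(16-5) = 0.5455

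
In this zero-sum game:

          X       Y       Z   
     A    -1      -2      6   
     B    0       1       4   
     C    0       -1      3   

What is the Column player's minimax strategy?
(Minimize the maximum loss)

Column should play X, value = 0

Work:
Column player minimizes Row's maximum payoff:
Column X: max payoff to Row = 0
Column Y: max payoff to Row = 1
Column Z: max payoff to Row = 6
Minimum is 0, achieved by column X.
Minimax strategy: X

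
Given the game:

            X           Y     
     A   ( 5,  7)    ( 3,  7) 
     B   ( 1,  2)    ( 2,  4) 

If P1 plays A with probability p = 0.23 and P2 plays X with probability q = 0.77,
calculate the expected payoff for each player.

E[P1] = 1.9913, E[P2] = 3.5042

Work:
E[P1] = p·q·π₁(A,X) + p·(1-q)·π₁(A,Y) + (1-p)·q·π₁(B,X) + (1-p)·(1-q)·π₁(B,Y)
= 0.23·0.77·5 + 0.23·0.23·3 + 0.77·0.77·1 + 0.77·0.23·2
= 1.9913

E[P2] = 3.5042 (similar calculation)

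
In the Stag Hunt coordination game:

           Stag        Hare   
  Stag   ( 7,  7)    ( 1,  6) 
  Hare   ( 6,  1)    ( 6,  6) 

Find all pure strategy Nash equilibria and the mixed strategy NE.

Pure NE: (Stag, Stag) and (Hare, Hare); Mixed NE: p = 0.8333, q = 0.8333

Work:
Check pure NE:
(Stag, Stag): (7, 7) - no unilateral deviation beneficial
(Hare, Hare): (6, 6) - no unilateral deviation beneficial
Mixed NE: P1 plays Stag with p = 0.8333, P2 plays Stag with q = 0.8333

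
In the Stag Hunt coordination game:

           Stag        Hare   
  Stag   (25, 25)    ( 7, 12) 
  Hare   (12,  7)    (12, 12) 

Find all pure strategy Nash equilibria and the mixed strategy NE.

Pure NE: (Stag, Stag) and (Hare, Hare); Mixed NE: p = 0.2778, q = 0.2778

Work:
Check pure NE:
(Stag, Stag): (25, 25) - no unilateral deviation beneficial
(Hare, Hare): (12, 12) - no unilateral deviation beneficial
Mixed NE: P1 plays Stag with p = 0.2778, P2 plays Stag with q = 0.2778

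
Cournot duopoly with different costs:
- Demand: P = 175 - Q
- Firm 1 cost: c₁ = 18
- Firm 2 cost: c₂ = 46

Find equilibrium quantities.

q₁* = 61.67, q₂* = 33.67

Work:
Reaction: q₁ = (175 - 18 - q₂)/2
Reaction: q₂ = (175 - 46 - q₁)/2
Solve simultaneously:
q₁* = (175 - 2×18 + 46)/3 = 61.67
q₂* = (175 - 2×46 + 18)/3 = 33.67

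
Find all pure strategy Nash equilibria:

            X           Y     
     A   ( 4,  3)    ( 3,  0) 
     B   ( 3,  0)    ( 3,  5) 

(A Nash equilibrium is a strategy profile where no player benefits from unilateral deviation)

Nash equilibrium: (A, X), (B, Y)

Work:
Best responses:
  P1 vs X: payoffs [4, 3] → best response A (payoff 4)
  P1 vs Y: payoffs [3, 3] → best response A/B (payoff 3)
  P2 vs A: payoffs [3, 0] → best response X (payoff 3)
  P2 vs B: payoffs [0, 5] → best response Y (payoff 5)
Mutual best responses: (A,X), (B,Y) → Nash equilibria.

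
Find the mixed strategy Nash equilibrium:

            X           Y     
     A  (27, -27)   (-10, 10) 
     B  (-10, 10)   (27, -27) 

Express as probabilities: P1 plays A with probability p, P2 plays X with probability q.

p = 0.5, q = 0.5

Work:
Find probabilities that make opponent indifferent:
P2 chooses q to make P1 indifferent between A and B
P1 chooses p to make P2 indifferent between X and Y
Mixed NE: P1 plays (A: 0.5, B: 0.5), P2 plays (X: 0.5, Y: 0.5)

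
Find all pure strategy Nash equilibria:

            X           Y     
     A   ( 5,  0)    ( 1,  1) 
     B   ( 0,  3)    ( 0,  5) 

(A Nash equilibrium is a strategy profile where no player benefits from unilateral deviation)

Nash equilibrium: (A, Y)

Work:
Best responses:
  P1 vs X: payoffs [5, 0] → best response A (payoff 5)
  P1 vs Y: payoffs [1, 0] → best response A (payoff 1)
  P2 vs A: payoffs [0, 1] → best response Y (payoff 1)
  P2 vs B: payoffs [3, 5] → best response Y (payoff 5)
Mutual best responses: (A,Y) → Nash equilibria.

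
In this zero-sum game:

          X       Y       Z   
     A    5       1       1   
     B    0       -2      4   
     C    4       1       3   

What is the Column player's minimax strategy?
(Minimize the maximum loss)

Column should play Y, value = 1

Work:
Column player minimizes Row's maximum payoff:
Column X: max payoff to Row = 5
Column Y: max payoff to Row = 1
Column Z: max payoff to Row = 4
Minimum is 1, achieved by column Y.
Minimax strategy: Y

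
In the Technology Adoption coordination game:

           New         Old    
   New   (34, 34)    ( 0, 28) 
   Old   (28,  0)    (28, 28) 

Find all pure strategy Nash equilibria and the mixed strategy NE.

Pure NE: (New, New) and (Old, Old); Mixed NE: p = 0.8235, q = 0.8235

Work:
Check pure NE:
(New, New): (34, 34) - no unilateral deviation beneficial
(Old, Old): (28, 28) - no unilateral deviation beneficial
Mixed NE: P1 plays New with p = 0.8235, P2 plays New with q = 0.8235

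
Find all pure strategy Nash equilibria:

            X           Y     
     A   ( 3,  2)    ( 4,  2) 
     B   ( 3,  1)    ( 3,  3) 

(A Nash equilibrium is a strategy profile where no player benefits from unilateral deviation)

Nash equilibrium: (A, X), (A, Y)

Work:
Best responses:
  P1 vs X: payoffs [3, 3] → best response A/B (payoff 3)
  P1 vs Y: payoffs [4, 3] → best response A (payoff 4)
  P2 vs A: payoffs [2, 2] → best response X/Y (payoff 2)
  P2 vs B: payoffs [1, 3] → best response Y (payoff 3)
Mutual best responses: (A,X), (A,Y) → Nash equilibria.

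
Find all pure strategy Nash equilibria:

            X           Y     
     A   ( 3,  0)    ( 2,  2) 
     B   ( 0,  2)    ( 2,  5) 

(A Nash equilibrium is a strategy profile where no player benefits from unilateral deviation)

Nash equilibrium: (A, Y), (B, Y)

Work:
Best responses:
  P1 vs X: payoffs [3, 0] → best response A (payoff 3)
  P1 vs Y: payoffs [2, 2] → best response A/B (payoff 2)
  P2 vs A: payoffs [0, 2] → best response Y (payoff 2)
  P2 vs B: payoffs [2, 5] → best response Y (payoff 5)
Mutual best responses: (A,Y), (B,Y) → Nash equilibria.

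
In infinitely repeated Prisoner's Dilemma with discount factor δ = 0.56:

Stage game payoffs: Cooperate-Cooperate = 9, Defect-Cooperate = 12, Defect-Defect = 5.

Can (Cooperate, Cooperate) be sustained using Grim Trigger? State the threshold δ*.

δ* = 0.4286; since δ = 0.56 ≥ 0.4286, cooperation can be sustained

Work:
For Grim Trigger:
Cooperate forever: 9/(1-δ)
Defect then punished: 12 + 5·δ/(1-δ)
Need: 9/(1-δ) ≥ 12 + 5·δ/(1-δ)
Solving: δ ≥ (T-R)/(T-P) = (12-9)/(12-5) = 0.4286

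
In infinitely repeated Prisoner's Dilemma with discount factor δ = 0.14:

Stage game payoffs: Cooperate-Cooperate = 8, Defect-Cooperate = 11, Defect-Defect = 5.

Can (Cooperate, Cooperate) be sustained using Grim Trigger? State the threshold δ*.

δ* = 0.5; since δ = 0.14 < 0.5, cooperation cannot be sustained

Work:
For Grim Trigger:
Cooperate forever: 8/(1-δ)
Defect then punished: 11 + 5·δ/(1-δ)
Need: 8/(1-δ) ≥ 11 + 5·δ/(1-δ)
Solving: δ ≥ (T-R)/(T-P) = (11-8)/(11-5) = 0.5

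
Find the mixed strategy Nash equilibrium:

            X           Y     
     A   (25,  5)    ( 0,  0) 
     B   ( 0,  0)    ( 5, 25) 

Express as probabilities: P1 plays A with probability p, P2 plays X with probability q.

p = 0.8333, q = 0.1667

Work:
Find probabilities that make opponent indifferent:
P2 chooses q to make P1 indifferent between A and B
P1 chooses p to make P2 indifferent between X and Y
Mixed NE: P1 plays (A: 0.8333, B: 0.1667), P2 plays (X: 0.1667, Y: 0.8333)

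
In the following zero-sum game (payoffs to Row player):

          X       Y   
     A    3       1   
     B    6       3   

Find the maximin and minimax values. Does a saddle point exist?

Maximin = 3, Minimax = 3, Saddle: True

Work:
Row minimums: [1, 3] → maximin = 3
Column maximums: [6, 3] → minimax = 3
Saddle point exists! Game value = 3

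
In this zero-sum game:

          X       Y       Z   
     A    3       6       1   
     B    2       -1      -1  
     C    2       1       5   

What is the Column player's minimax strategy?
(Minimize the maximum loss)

Column should play X, value = 3

Work:
Column player minimizes Row's maximum payoff:
Column X: max payoff to Row = 3
Column Y: max payoff to Row = 6
Column Z: max payoff to Row = 5
Minimum is 3, achieved by column X.
Minimax strategy: X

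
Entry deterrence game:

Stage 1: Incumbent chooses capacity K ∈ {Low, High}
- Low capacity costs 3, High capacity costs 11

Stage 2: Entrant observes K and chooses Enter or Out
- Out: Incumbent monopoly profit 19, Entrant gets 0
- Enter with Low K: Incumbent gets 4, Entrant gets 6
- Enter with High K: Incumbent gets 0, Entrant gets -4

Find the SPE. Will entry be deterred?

SPE: (High, Enter|Low, Out|High); Entry deterred. Incumbent net profit = 8

Work:
After Low K: Entrant enters (6 > 0)
After High K: Entrant stays out (-4 < 0)
Incumbent: Low → 4−3=1, High → 19−11=8
Incumbent chooses High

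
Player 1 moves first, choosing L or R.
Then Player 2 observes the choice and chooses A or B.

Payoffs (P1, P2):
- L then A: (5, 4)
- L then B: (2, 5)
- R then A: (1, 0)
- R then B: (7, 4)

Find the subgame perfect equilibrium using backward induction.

P1 plays R, P2 plays B after L and B after R; Payoff (7, 4)

Work:
Backward induction:
After L: P2 chooses B → P1 gets 2
After R: P2 chooses B → P1 gets 7
P1 chooses R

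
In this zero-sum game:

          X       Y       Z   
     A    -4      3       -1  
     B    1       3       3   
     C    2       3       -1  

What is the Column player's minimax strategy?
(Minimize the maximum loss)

Column should play X, value = 2

Work:
Column player minimizes Row's maximum payoff:
Column X: max payoff to Row = 2
Column Y: max payoff to Row = 3
Column Z: max payoff to Row = 3
Minimum is 2, achieved by column X.
Minimax strategy: X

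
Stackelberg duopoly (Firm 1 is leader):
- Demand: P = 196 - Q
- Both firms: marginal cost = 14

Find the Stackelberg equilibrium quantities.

q₁* (leader) = 91.0, q₂* (follower) = 45.5

Work:
Follower's reaction: q₂ = (a - c - q₁)/2
Leader substitutes: π₁ = q₁·(a - q₁ - (a-c-q₁)/2 - c)
FOC: q₁* = (196 - 14)/2 = 91.00
Then: q₂* = (196 - 14 - 91.0)/2 = 45.50
Leader has first-mover advantage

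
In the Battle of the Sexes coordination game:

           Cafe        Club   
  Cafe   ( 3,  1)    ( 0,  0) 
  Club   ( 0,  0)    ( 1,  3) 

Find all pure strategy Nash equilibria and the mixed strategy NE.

Pure NE: (Cafe, Cafe) and (Club, Club); Mixed NE: p = 0.75, q = 0.25

Work:
Check pure NE:
(Cafe, Cafe): (3, 1) - no unilateral deviation beneficial
(Club, Club): (1, 3) - no unilateral deviation beneficial
Mixed NE: P1 plays Cafe with p = 0.75, P2 plays Cafe with q = 0.25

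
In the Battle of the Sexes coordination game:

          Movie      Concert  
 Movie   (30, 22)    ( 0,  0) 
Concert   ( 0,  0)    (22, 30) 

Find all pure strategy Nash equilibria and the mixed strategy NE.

Pure NE: (Movie, Movie) and (Concert, Concert); Mixed NE: p = 0.5769, q = 0.4231

Work:
Check pure NE:
(Movie, Movie): (30, 22) - no unilateral deviation beneficial
(Concert, Concert): (22, 30) - no unilateral deviation beneficial
Mixed NE: P1 plays Movie with p = 0.5769, P2 plays Movie with q = 0.4231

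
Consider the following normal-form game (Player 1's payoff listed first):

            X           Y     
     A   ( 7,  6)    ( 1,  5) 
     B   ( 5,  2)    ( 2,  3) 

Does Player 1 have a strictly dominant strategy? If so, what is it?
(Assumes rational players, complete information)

No strictly dominant strategy exists for Player 1

Work:
A strategy strictly dominates another if it gives a strictly higher payoff against every opponent action. Compare each pair of P1's strategies column-by-column:
  A vs B: [7 vs 5, 1 vs 2] → A does not strictly dominate B (column Y: 1 ≤ 2)
  B vs A: [5 vs 7, 2 vs 1] → B does not strictly dominate A (column X: 5 ≤ 7)
No single strategy strictly dominates all others → no strictly dominant strategy.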